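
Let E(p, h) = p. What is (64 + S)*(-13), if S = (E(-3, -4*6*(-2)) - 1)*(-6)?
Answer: -1144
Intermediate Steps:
S = 24 (S = (-3 - 1)*(-6) = -4*(-6) = 24)
(64 + S)*(-13) = (64 + 24)*(-13) = 88*(-13) = -1144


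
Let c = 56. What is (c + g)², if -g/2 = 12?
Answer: 1024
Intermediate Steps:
g = -24 (g = -2*12 = -24)
(c + g)² = (56 - 24)² = 32² = 1024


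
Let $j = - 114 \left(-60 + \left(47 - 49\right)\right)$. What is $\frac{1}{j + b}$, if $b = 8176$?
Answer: $\frac{1}{15244} \approx 6.56 \cdot 10^{-5}$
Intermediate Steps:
$j = 7068$ ($j = - 114 \left(-60 - 2\right) = \left(-114\right) \left(-62\right) = 7068$)
$\frac{1}{j + b} = \frac{1}{7068 + 8176} = \frac{1}{15244}$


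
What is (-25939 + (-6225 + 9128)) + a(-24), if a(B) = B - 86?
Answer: -23146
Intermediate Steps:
a(B) = -86 + B
(-25939 + (-6225 + 9128)) + a(-24) = (-25939 + (-6225 + 9128)) + (-86 - 24) = (-25939 + 2903) - 110 = -23036 - 110 = -23146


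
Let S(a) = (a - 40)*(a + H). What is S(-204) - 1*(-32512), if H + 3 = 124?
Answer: 52764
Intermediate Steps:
H = 121 (H = -3 + 124 = 121)
S(a) = (-40 + a)*(121 + a) (S(a) = (a - 40)*(a + 121) = (-40 + a)*(121 + a))
S(-204) - 1*(-32512) = (-4840 + (-204)**2 + 81*(-204)) - 1*(-32512) = (-4840 + 41616 - 16524) + 32512 = 20252 + 32512 = 52764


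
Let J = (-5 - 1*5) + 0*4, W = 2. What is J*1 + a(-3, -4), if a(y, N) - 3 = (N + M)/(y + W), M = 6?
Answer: -9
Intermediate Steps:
a(y, N) = 3 + (6 + N)/(2 + y) (a(y, N) = 3 + (N + 6)/(y + 2) = 3 + (6 + N)/(2 + y))
J = -10 (J = (-5 - 5) + 0 = -10 + 0 = -10)
J*1 + a(-3, -4) = -10*1 + (12 - 4 + 3*(-3))/(2 - 3) = -10 + (12 - 4 - 9)/(-1) = -10 - 1*(-1) = -10 + 1 = -9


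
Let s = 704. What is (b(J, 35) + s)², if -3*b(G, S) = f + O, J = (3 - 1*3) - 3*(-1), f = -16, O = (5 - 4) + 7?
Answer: 4494400/9 ≈ 4.9938e+5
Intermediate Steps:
O = 8 (O = 1 + 7 = 8)
J = 3 (J = (3 - 3) + 3 = 0 + 3 = 3)
b(G, S) = 8/3 (b(G, S) = -(-16 + 8)/3 = -⅓*(-8) = 8/3)
(b(J, 35) + s)² = (8/3 + 704)² = (2120/3)² = 4494400/9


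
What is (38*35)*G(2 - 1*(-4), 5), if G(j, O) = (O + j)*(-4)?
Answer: -58520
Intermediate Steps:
G(j, O) = -4*O - 4*j
(38*35)*G(2 - 1*(-4), 5) = (38*35)*(-4*5 - 4*(2 - 1*(-4))) = 1330*(-20 - 4*(2 + 4)) = 1330*(-20 - 4*6) = 1330*(-20 - 24) = 1330*(-44) = -58520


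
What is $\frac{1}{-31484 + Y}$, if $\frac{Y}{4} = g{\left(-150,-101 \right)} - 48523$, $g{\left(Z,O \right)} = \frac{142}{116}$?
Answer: $- \frac{29}{6541562} \approx -4.4332 \cdot 10^{-6}$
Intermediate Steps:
$g{\left(Z,O \right)} = \frac{71}{58}$ ($g{\left(Z,O \right)} = 142 \cdot \frac{1}{116} = \frac{71}{58}$)
$Y = - \frac{5628526}{29}$ ($Y = 4 \left(\frac{71}{58} - 48523\right) = 4 \left(- \frac{2814263}{58}\right) = - \frac{5628526}{29} \approx -1.9409 \cdot 10^{5}$)
$\frac{1}{-31484 + Y} = \frac{1}{-31484 - \frac{5628526}{29}} = \frac{1}{- \frac{6541562}{29}} = - \frac{29}{6541562}$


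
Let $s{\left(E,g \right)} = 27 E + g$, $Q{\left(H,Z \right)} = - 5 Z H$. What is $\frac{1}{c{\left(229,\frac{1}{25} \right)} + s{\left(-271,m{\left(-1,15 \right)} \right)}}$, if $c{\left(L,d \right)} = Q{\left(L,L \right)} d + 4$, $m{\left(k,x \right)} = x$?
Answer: $- \frac{5}{88931} \approx -5.6223 \cdot 10^{-5}$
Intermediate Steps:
$Q{\left(H,Z \right)} = - 5 H Z$
$s{\left(E,g \right)} = g + 27 E$
$c{\left(L,d \right)} = 4 - 5 d L^{2}$ ($c{\left(L,d \right)} = - 5 L L d + 4 = - 5 L^{2} d + 4 = - 5 d L^{2} + 4 = 4 - 5 d L^{2}$)
$\frac{1}{c{\left(229,\frac{1}{25} \right)} + s{\left(-271,m{\left(-1,15 \right)} \right)}} = \frac{1}{\left(4 - \frac{5 \cdot 229^{2}}{25}\right) + \left(15 + 27 \left(-271\right)\right)} = \frac{1}{\left(4 - \frac{1}{5} \cdot 52441\right) + \left(15 - 7317\right)} = \frac{1}{\left(4 - \frac{52441}{5}\right) - 7302} = \frac{1}{- \frac{52421}{5} - 7302} = \frac{1}{- \frac{88931}{5}} = - \frac{5}{88931}$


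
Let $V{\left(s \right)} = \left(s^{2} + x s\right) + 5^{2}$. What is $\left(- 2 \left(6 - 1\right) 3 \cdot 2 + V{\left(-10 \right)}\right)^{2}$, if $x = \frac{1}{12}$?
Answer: $\frac{148225}{36} \approx 4117.4$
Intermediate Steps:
$x = \frac{1}{12} \approx 0.083333$
$V{\left(s \right)} = 25 + s^{2} + \frac{s}{12}$ ($V{\left(s \right)} = \left(s^{2} + \frac{s}{12}\right) + 5^{2} = \left(s^{2} + \frac{s}{12}\right) + 25 = 25 + s^{2} + \frac{s}{12}$)
$\left(- 2 \left(6 - 1\right) 3 \cdot 2 + V{\left(-10 \right)}\right)^{2} = \left(- 2 \left(6 - 1\right) 3 \cdot 2 + \left(25 + \left(-10\right)^{2} + \frac{1}{12} \left(-10\right)\right)\right)^{2} = \left(- 2 \cdot 5 \cdot 3 \cdot 2 + \left(25 + 100 - \frac{5}{6}\right)\right)^{2} = \left(\left(-2\right) 15 \cdot 2 + \frac{745}{6}\right)^{2} = \left(\left(-30\right) 2 + \frac{745}{6}\right)^{2} = \left(-60 + \frac{745}{6}\right)^{2} = \left(\frac{385}{6}\right)^{2} = \frac{148225}{36}$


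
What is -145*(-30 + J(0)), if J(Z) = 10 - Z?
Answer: 2900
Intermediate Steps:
-145*(-30 + J(0)) = -145*(-30 + (10 - 1*0)) = -145*(-30 + (10 + 0)) = -145*(-30 + 10) = -145*(-20) = 2900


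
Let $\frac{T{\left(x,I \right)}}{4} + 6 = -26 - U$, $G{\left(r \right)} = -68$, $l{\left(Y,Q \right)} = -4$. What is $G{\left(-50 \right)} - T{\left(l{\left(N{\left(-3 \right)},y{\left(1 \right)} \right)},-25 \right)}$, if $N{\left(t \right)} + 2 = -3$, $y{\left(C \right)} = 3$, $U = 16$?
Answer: $124$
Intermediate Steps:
$N{\left(t \right)} = -5$ ($N{\left(t \right)} = -2 - 3 = -5$)
$T{\left(x,I \right)} = -192$ ($T{\left(x,I \right)} = -24 + 4 \left(-26 - 16\right) = -24 + 4 \left(-42\right) = -24 - 168 = -192$)
$G{\left(-50 \right)} - T{\left(l{\left(N{\left(-3 \right)},y{\left(1 \right)} \right)},-25 \right)} = -68 - -192 = -68 + 192 = 124$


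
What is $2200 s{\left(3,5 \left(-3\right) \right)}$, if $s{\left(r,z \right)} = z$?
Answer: $-33000$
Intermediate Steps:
$2200 s{\left(3,5 \left(-3\right) \right)} = 2200 \cdot 5 \left(-3\right) = 2200 \left(-15\right) = -33000$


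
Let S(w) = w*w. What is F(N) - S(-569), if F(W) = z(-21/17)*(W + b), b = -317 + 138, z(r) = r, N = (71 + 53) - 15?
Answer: -5502467/17 ≈ -3.2367e+5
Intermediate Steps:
N = 109 (N = 124 - 15 = 109)
S(w) = w²
b = -179
F(W) = 3759/17 - 21*W/17 (F(W) = (-21/17)*(W - 179) = (-21*1/17)*(-179 + W) = -21*(-179 + W)/17 = 3759/17 - 21*W/17)
F(N) - S(-569) = (3759/17 - 21/17*109) - 1*(-569)² = (3759/17 - 2289/17) - 1*323761 = 1470/17 - 323761 = -5502467/17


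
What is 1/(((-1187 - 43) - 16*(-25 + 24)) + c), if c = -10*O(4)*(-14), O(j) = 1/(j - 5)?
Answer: -1/1354 ≈ -0.00073855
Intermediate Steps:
O(j) = 1/(-5 + j)
c = -140 (c = -10/(-5 + 4)*(-14) = -10/(-1)*(-14) = -10*(-1)*(-14) = 10*(-14) = -140)
1/(((-1187 - 43) - 16*(-25 + 24)) + c) = 1/(((-1187 - 43) - 16*(-25 + 24)) - 140) = 1/((-1230 - 16*(-1)) - 140) = 1/((-1230 + 16) - 140) = 1/(-1214 - 140) = 1/(-1354) = -1/1354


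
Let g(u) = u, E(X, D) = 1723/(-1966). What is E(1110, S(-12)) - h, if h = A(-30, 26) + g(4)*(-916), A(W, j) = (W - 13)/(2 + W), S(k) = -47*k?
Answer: 100781545/27524 ≈ 3661.6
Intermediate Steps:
A(W, j) = (-13 + W)/(2 + W)
E(X, D) = -1723/1966 (E(X, D) = 1723*(-1/1966) = -1723/1966)
h = -102549/28 (h = (-13 - 30)/(2 - 30) + 4*(-916) = -43/(-28) - 3664 = -1/28*(-43) - 3664 = 43/28 - 3664 = -102549/28 ≈ -3662.5)
E(1110, S(-12)) - h = -1723/1966 - 1*(-102549/28) = -1723/1966 + 102549/28 = 100781545/27524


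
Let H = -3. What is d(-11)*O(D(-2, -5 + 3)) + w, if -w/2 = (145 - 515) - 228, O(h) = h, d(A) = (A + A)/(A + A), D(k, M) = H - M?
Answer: 1195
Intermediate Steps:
D(k, M) = -3 - M
d(A) = 1 (d(A) = (2*A)/((2*A)) = (2*A)*(1/(2*A)) = 1)
w = 1196 (w = -2*((145 - 515) - 228) = -2*(-370 - 228) = -2*(-598) = 1196)
d(-11)*O(D(-2, -5 + 3)) + w = 1*(-3 - (-5 + 3)) + 1196 = 1*(-3 - 1*(-2)) + 1196 = 1*(-3 + 2) + 1196 = 1*(-1) + 1196 = -1 + 1196 = 1195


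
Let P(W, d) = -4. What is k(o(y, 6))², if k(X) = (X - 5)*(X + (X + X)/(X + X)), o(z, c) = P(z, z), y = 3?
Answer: 729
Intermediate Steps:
o(z, c) = -4
k(X) = (1 + X)*(-5 + X) (k(X) = (-5 + X)*(X + (2*X)/((2*X))) = (-5 + X)*(X + (2*X)*(1/(2*X))) = (-5 + X)*(X + 1) = (-5 + X)*(1 + X) = (1 + X)*(-5 + X))
k(o(y, 6))² = (-5 + (-4)² - 4*(-4))² = (-5 + 16 + 16)² = 27² = 729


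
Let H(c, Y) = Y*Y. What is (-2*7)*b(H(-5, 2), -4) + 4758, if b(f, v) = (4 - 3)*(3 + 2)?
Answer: 4688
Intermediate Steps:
H(c, Y) = Y²
b(f, v) = 5 (b(f, v) = 1*5 = 5)
(-2*7)*b(H(-5, 2), -4) + 4758 = -2*7*5 + 4758 = -14*5 + 4758 = -70 + 4758 = 4688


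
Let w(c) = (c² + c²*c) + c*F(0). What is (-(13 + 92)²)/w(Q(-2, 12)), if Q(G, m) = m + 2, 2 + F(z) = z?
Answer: -1575/416 ≈ -3.7861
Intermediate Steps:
F(z) = -2 + z
Q(G, m) = 2 + m
w(c) = c² + c³ - 2*c (w(c) = (c² + c²*c) + c*(-2 + 0) = (c² + c³) + c*(-2) = (c² + c³) - 2*c = c² + c³ - 2*c)
(-(13 + 92)²)/w(Q(-2, 12)) = (-(13 + 92)²)/(((2 + 12)*(-2 + (2 + 12) + (2 + 12)²))) = (-1*105²)/((14*(-2 + 14 + 14²))) = (-1*11025)/((14*(-2 + 14 + 196))) = -11025/(14*208) = -11025/2912 = -11025*1/2912 = -1575/416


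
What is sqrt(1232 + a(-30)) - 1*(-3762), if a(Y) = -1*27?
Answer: 3762 + sqrt(1205) ≈ 3796.7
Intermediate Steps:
a(Y) = -27
sqrt(1232 + a(-30)) - 1*(-3762) = sqrt(1232 - 27) - 1*(-3762) = sqrt(1205) + 3762 = 3762 + sqrt(1205)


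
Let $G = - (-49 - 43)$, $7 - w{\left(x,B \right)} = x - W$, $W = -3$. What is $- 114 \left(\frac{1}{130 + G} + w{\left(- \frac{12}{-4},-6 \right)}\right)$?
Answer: $- \frac{4237}{37} \approx -114.51$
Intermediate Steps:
$w{\left(x,B \right)} = 4 - x$ ($w{\left(x,B \right)} = 7 - \left(x - -3\right) = 7 - \left(x + 3\right) = 7 - \left(3 + x\right) = 4 - x$)
$G = 92$ ($G = - (-49 - 43) = \left(-1\right) \left(-92\right) = 92$)
$- 114 \left(\frac{1}{130 + G} + w{\left(- \frac{12}{-4},-6 \right)}\right) = - 114 \left(\frac{1}{130 + 92} + \left(4 - - \frac{12}{-4}\right)\right) = - 114 \left(\frac{1}{222} + \left(4 - \left(-12\right) \left(- \frac{1}{4}\right)\right)\right) = - 114 \left(\frac{1}{222} + \left(4 - 3\right)\right) = - 114 \left(\frac{1}{222} + 1\right) = \left(-114\right) \frac{223}{222} = - \frac{4237}{37}$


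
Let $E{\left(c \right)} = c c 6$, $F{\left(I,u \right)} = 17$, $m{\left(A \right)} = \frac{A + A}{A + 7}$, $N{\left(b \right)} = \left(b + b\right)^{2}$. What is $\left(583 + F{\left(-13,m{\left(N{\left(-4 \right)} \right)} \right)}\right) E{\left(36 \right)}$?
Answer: $4665600$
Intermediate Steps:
$N{\left(b \right)} = 4 b^{2}$ ($N{\left(b \right)} = \left(2 b\right)^{2} = 4 b^{2}$)
$m{\left(A \right)} = \frac{2 A}{7 + A}$
$E{\left(c \right)} = 6 c^{2}$ ($E{\left(c \right)} = c^{2} \cdot 6 = 6 c^{2}$)
$\left(583 + F{\left(-13,m{\left(N{\left(-4 \right)} \right)} \right)}\right) E{\left(36 \right)} = \left(583 + 17\right) 6 \cdot 36^{2} = 600 \cdot 6 \cdot 1296 = 600 \cdot 7776 = 4665600$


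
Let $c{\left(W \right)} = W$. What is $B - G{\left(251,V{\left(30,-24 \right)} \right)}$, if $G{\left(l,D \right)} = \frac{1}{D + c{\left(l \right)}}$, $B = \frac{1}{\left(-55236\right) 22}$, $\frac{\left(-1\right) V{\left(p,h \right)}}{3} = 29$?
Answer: $- \frac{303839}{49822872} \approx -0.0060984$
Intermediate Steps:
$V{\left(p,h \right)} = -87$ ($V{\left(p,h \right)} = \left(-3\right) 29 = -87$)
$B = - \frac{1}{1215192}$ ($B = \frac{1}{-1215192} = - \frac{1}{1215192} \approx -8.2292 \cdot 10^{-7}$)
$G{\left(l,D \right)} = \frac{1}{D + l}$
$B - G{\left(251,V{\left(30,-24 \right)} \right)} = - \frac{1}{1215192} - \frac{1}{-87 + 251} = - \frac{1}{1215192} - \frac{1}{164} = - \frac{303839}{49822872}$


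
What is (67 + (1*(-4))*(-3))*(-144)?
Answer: -11376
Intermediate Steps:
(67 + (1*(-4))*(-3))*(-144) = (67 - 4*(-3))*(-144) = (67 + 12)*(-144) = 79*(-144) = -11376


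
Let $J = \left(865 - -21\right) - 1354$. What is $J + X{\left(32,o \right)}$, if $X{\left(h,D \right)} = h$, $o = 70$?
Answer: $-436$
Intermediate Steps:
$J = -468$ ($J = \left(865 + 21\right) - 1354 = 886 - 1354 = -468$)
$J + X{\left(32,o \right)} = -468 + 32 = -436$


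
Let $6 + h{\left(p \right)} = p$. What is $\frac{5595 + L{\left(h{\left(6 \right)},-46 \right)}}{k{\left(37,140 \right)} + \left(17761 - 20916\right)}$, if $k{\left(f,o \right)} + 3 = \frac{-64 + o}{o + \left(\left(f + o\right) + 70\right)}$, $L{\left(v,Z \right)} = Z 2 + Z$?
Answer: $- \frac{2111859}{1222070} \approx -1.7281$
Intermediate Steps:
$h{\left(p \right)} = -6 + p$
$L{\left(v,Z \right)} = 3 Z$ ($L{\left(v,Z \right)} = 2 Z + Z = 3 Z$)
$k{\left(f,o \right)} = -3 + \frac{-64 + o}{70 + f + 2 o}$ ($k{\left(f,o \right)} = -3 + \frac{-64 + o}{o + \left(\left(f + o\right) + 70\right)} = -3 + \frac{-64 + o}{o + \left(70 + f + o\right)} = -3 + \frac{-64 + o}{70 + f + 2 o}$)
$\frac{5595 + L{\left(h{\left(6 \right)},-46 \right)}}{k{\left(37,140 \right)} + \left(17761 - 20916\right)} = \frac{5595 + 3 \left(-46\right)}{\frac{-274 - 700 - 111}{70 + 37 + 2 \cdot 140} + \left(17761 - 20916\right)} = \frac{5595 - 138}{\frac{-274 - 700 - 111}{70 + 37 + 280} - 3155} = \frac{5457}{\frac{1}{387} \left(-1085\right) - 3155} = \frac{5457}{- \frac{1085}{387} - 3155} = \frac{5457}{- \frac{1222070}{387}} = 5457 \left(- \frac{387}{1222070}\right) = - \frac{2111859}{1222070}$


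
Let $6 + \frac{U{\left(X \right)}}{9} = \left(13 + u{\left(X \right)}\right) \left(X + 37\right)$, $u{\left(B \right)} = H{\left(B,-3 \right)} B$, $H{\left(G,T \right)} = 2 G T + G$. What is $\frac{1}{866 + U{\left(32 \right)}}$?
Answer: $- \frac{1}{3170635} \approx -3.1539 \cdot 10^{-7}$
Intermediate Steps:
$H{\left(G,T \right)} = G + 2 G T$ ($H{\left(G,T \right)} = 2 G T + G = G + 2 G T$)
$u{\left(B \right)} = - 5 B^{2}$ ($u{\left(B \right)} = B \left(1 + 2 \left(-3\right)\right) B = B \left(1 - 6\right) B = B \left(-5\right) B = - 5 B B = - 5 B^{2}$)
$U{\left(X \right)} = -54 + 9 \left(13 - 5 X^{2}\right) \left(37 + X\right)$ ($U{\left(X \right)} = -54 + 9 \left(13 - 5 X^{2}\right) \left(X + 37\right) = -54 + 9 \left(13 - 5 X^{2}\right) \left(37 + X\right)$)
$\frac{1}{866 + U{\left(32 \right)}} = \frac{1}{866 + \left(4275 - 1665 \cdot 32^{2} - 45 \cdot 32^{3} + 117 \cdot 32\right)} = \frac{1}{866 + \left(4275 - 1704960 - 1474560 + 3744\right)} = \frac{1}{866 - 3171501} = \frac{1}{-3170635} = - \frac{1}{3170635}$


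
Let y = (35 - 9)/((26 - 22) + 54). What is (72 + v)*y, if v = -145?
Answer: -949/29 ≈ -32.724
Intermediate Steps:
y = 13/29 (y = 26/(4 + 54) = 26/58 = 26*(1/58) = 13/29 ≈ 0.44828)
(72 + v)*y = (72 - 145)*(13/29) = -73*13/29 = -949/29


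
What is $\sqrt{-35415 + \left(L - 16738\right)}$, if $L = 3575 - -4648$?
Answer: $i \sqrt{43930} \approx 209.59 i$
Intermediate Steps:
$L = 8223$ ($L = 3575 + 4648 = 8223$)
$\sqrt{-35415 + \left(L - 16738\right)} = \sqrt{-35415 + \left(8223 - 16738\right)} = \sqrt{-35415 - 8515} = \sqrt{-43930} = i \sqrt{43930}$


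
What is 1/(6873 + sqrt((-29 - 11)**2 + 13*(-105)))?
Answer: 6873/47237894 - sqrt(235)/47237894 ≈ 0.00014517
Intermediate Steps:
1/(6873 + sqrt((-29 - 11)**2 + 13*(-105))) = 1/(6873 + sqrt((-40)**2 - 1365)) = 1/(6873 + sqrt(1600 - 1365)) = 1/(6873 + sqrt(235))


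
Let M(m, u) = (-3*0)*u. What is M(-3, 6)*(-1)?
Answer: 0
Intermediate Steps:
M(m, u) = 0 (M(m, u) = 0*u = 0)
M(-3, 6)*(-1) = 0*(-1) = 0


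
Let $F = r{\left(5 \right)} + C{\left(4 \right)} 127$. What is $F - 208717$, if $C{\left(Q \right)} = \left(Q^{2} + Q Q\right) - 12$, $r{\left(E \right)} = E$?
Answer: $-206172$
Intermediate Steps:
$C{\left(Q \right)} = -12 + 2 Q^{2}$ ($C{\left(Q \right)} = \left(Q^{2} + Q^{2}\right) - 12 = 2 Q^{2} - 12 = -12 + 2 Q^{2}$)
$F = 2545$ ($F = 5 + \left(-12 + 2 \cdot 4^{2}\right) 127 = 5 + \left(-12 + 2 \cdot 16\right) 127 = 5 + \left(-12 + 32\right) 127 = 5 + 20 \cdot 127 = 5 + 2540 = 2545$)
$F - 208717 = 2545 - 208717 = -206172$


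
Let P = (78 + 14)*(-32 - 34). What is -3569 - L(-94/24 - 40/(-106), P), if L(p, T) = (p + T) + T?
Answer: 5455951/636 ≈ 8578.5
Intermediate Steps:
P = -6072 (P = 92*(-66) = -6072)
L(p, T) = p + 2*T (L(p, T) = (T + p) + T = p + 2*T)
-3569 - L(-94/24 - 40/(-106), P) = -3569 - ((-94/24 - 40/(-106)) + 2*(-6072)) = -3569 - ((-94*1/24 - 40*(-1/106)) - 12144) = -3569 - ((-47/12 + 20/53) - 12144) = -3569 - (-2251/636 - 12144) = -3569 - 1*(-7725835/636) = -3569 + 7725835/636 = 5455951/636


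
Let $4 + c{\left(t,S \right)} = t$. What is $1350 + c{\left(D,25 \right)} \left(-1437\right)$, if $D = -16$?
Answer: $30090$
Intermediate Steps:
$c{\left(t,S \right)} = -4 + t$
$1350 + c{\left(D,25 \right)} \left(-1437\right) = 1350 + \left(-4 - 16\right) \left(-1437\right) = 1350 - -28740 = 1350 + 28740 = 30090$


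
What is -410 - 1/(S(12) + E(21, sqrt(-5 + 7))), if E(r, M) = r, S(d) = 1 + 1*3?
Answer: -10251/25 ≈ -410.04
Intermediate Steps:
S(d) = 4 (S(d) = 1 + 3 = 4)
-410 - 1/(S(12) + E(21, sqrt(-5 + 7))) = -410 - 1/(4 + 21) = -410 - 1/25 = -10251/25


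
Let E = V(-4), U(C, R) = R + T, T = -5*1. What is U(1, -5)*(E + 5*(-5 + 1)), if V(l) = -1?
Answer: 210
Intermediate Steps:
T = -5
U(C, R) = -5 + R (U(C, R) = R - 5 = -5 + R)
E = -1
U(1, -5)*(E + 5*(-5 + 1)) = (-5 - 5)*(-1 + 5*(-5 + 1)) = -10*(-1 + 5*(-4)) = -10*(-1 - 20) = -10*(-21) = 210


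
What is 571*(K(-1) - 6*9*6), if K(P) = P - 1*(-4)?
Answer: -183291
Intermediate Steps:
K(P) = 4 + P (K(P) = P + 4 = 4 + P)
571*(K(-1) - 6*9*6) = 571*((4 - 1) - 6*9*6) = 571*(3 - 54*6) = 571*(3 - 324) = 571*(-321) = -183291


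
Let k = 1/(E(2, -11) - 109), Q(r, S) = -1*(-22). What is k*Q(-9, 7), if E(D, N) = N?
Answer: -11/60 ≈ -0.18333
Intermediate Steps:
Q(r, S) = 22
k = -1/120 (k = 1/(-11 - 109) = 1/(-120) = -1/120 ≈ -0.0083333)
k*Q(-9, 7) = -1/120*22 = -11/60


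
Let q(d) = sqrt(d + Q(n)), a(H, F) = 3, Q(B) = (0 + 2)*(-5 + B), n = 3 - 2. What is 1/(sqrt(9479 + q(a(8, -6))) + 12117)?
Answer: 1/(12117 + sqrt(9479 + I*sqrt(5))) ≈ 8.1871e-5 - 0.e-10*I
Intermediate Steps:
n = 1
Q(B) = -10 + 2*B (Q(B) = 2*(-5 + B) = -10 + 2*B)
q(d) = sqrt(-8 + d) (q(d) = sqrt(d + (-10 + 2*1)) = sqrt(d + (-10 + 2)) = sqrt(d - 8) = sqrt(-8 + d))
1/(sqrt(9479 + q(a(8, -6))) + 12117) = 1/(sqrt(9479 + sqrt(-8 + 3)) + 12117) = 1/(sqrt(9479 + sqrt(-5)) + 12117) = 1/(sqrt(9479 + I*sqrt(5)) + 12117) = 1/(12117 + sqrt(9479 + I*sqrt(5)))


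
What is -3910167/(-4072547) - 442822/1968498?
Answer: 2946871255766/4008400312203 ≈ 0.73517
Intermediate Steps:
-3910167/(-4072547) - 442822/1968498 = -3910167*(-1/4072547) - 442822*1/1968498 = 3910167/4072547 - 221411/984249 = 2946871255766/4008400312203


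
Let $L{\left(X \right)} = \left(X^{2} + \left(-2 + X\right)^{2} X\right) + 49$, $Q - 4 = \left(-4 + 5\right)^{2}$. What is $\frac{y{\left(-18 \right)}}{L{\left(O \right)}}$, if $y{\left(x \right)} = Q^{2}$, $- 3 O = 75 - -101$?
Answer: $- \frac{675}{5735573} \approx -0.00011769$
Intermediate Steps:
$Q = 5$ ($Q = 4 + \left(-4 + 5\right)^{2} = 4 + 1^{2} = 4 + 1 = 5$)
$O = - \frac{176}{3}$ ($O = - \frac{75 - -101}{3} = - \frac{75 + 101}{3} = \left(- \frac{1}{3}\right) 176 = - \frac{176}{3} \approx -58.667$)
$y{\left(x \right)} = 25$ ($y{\left(x \right)} = 5^{2} = 25$)
$L{\left(X \right)} = 49 + X^{2} + X \left(-2 + X\right)^{2}$ ($L{\left(X \right)} = \left(X^{2} + X \left(-2 + X\right)^{2}\right) + 49 = 49 + X^{2} + X \left(-2 + X\right)^{2}$)
$\frac{y{\left(-18 \right)}}{L{\left(O \right)}} = \frac{25}{49 + \left(- \frac{176}{3}\right)^{2} - \frac{176 \left(-2 - \frac{176}{3}\right)^{2}}{3}} = \frac{25}{49 + \frac{30976}{9} - \frac{176 \left(- \frac{182}{3}\right)^{2}}{3}} = \frac{25}{49 + \frac{30976}{9} - \frac{5829824}{27}} = \frac{25}{- \frac{5735573}{27}} = 25 \left(- \frac{27}{5735573}\right) = - \frac{675}{5735573}$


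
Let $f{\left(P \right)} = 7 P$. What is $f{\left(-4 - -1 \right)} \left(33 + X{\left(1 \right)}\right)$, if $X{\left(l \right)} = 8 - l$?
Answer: $-840$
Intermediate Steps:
$f{\left(-4 - -1 \right)} \left(33 + X{\left(1 \right)}\right) = 7 \left(-4 - -1\right) \left(33 + \left(8 - 1\right)\right) = 7 \left(-4 + 1\right) \left(33 + \left(8 - 1\right)\right) = 7 \left(-3\right) \left(33 + 7\right) = \left(-21\right) 40 = -840$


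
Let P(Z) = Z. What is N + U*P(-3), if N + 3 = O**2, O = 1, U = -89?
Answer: 265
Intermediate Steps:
N = -2 (N = -3 + 1**2 = -3 + 1 = -2)
N + U*P(-3) = -2 - 89*(-3) = -2 + 267 = 265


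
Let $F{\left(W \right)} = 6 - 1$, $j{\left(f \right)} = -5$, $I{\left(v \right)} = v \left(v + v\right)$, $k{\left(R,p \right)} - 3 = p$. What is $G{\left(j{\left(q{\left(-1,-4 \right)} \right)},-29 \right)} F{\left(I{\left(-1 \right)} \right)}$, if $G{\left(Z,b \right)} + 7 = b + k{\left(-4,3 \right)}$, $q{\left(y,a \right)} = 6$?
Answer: $-150$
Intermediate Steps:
$k{\left(R,p \right)} = 3 + p$
$I{\left(v \right)} = 2 v^{2}$ ($I{\left(v \right)} = v 2 v = 2 v^{2}$)
$G{\left(Z,b \right)} = -1 + b$ ($G{\left(Z,b \right)} = -7 + \left(b + \left(3 + 3\right)\right) = -7 + \left(b + 6\right) = -7 + \left(6 + b\right) = -1 + b$)
$F{\left(W \right)} = 5$ ($F{\left(W \right)} = 6 - 1 = 5$)
$G{\left(j{\left(q{\left(-1,-4 \right)} \right)},-29 \right)} F{\left(I{\left(-1 \right)} \right)} = \left(-1 - 29\right) 5 = \left(-30\right) 5 = -150$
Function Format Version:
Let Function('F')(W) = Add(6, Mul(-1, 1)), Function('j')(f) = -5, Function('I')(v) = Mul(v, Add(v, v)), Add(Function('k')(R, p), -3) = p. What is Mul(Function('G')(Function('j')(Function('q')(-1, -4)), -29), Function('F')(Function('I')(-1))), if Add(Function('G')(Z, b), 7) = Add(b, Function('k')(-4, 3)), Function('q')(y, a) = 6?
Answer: -150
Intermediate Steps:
Function('k')(R, p) = Add(3, p)
Function('I')(v) = Mul(2, Pow(v, 2)) (Function('I')(v) = Mul(v, Mul(2, v)) = Mul(2, Pow(v, 2)))
Function('G')(Z, b) = Add(-1, b) (Function('G')(Z, b) = Add(-7, Add(b, Add(3, 3))) = Add(-7, Add(b, 6)) = Add(-7, Add(6, b)) = Add(-1, b))
Function('F')(W) = 5 (Function('F')(W) = Add(6, -1) = 5)
Mul(Function('G')(Function('j')(Function('q')(-1, -4)), -29), Function('F')(Function('I')(-1))) = Mul(Add(-1, -29), 5) = Mul(-30, 5) = -150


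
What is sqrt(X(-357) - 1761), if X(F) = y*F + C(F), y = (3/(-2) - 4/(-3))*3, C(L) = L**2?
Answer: sqrt(503466)/2 ≈ 354.78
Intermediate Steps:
y = -1/2 (y = (3*(-1/2) - 4*(-1/3))*3 = (-3/2 + 4/3)*3 = -1/6*3 = -1/2 ≈ -0.50000)
X(F) = F**2 - F/2 (X(F) = -F/2 + F**2 = F**2 - F/2)
sqrt(X(-357) - 1761) = sqrt(-357*(-1/2 - 357) - 1761) = sqrt(-357*(-715/2) - 1761) = sqrt(255255/2 - 1761) = sqrt(251733/2) = sqrt(503466)/2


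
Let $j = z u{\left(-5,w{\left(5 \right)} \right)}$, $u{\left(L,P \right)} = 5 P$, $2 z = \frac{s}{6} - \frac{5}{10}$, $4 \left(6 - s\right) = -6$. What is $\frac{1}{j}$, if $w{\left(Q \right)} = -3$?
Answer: $- \frac{8}{45} \approx -0.17778$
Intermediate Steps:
$s = \frac{15}{2}$ ($s = 6 - - \frac{3}{2} = 6 + \frac{3}{2} = \frac{15}{2} \approx 7.5$)
$z = \frac{3}{8}$ ($z = \frac{\frac{15}{2 \cdot 6} - \frac{5}{10}}{2} = \frac{\frac{15}{2} \cdot \frac{1}{6} - \frac{1}{2}}{2} = \frac{\frac{5}{4} - \frac{1}{2}}{2} = \frac{1}{2} \cdot \frac{3}{4} = \frac{3}{8} \approx 0.375$)
$j = - \frac{45}{8}$ ($j = \frac{3 \cdot 5 \left(-3\right)}{8} = \frac{3}{8} \left(-15\right) = - \frac{45}{8} \approx -5.625$)
$\frac{1}{j} = \frac{1}{- \frac{45}{8}} = - \frac{8}{45}$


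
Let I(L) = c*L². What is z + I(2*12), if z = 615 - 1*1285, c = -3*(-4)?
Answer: 6242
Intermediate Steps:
c = 12
I(L) = 12*L²
z = -670 (z = 615 - 1285 = -670)
z + I(2*12) = -670 + 12*(2*12)² = -670 + 12*24² = -670 + 12*576 = -670 + 6912 = 6242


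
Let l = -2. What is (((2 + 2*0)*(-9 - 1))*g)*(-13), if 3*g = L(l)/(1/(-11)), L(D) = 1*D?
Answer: 5720/3 ≈ 1906.7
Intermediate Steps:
L(D) = D
g = 22/3 (g = (-2/(1/(-11)))/3 = (-2/(-1/11))/3 = (-2*(-11))/3 = (1/3)*22 = 22/3 ≈ 7.3333)
(((2 + 2*0)*(-9 - 1))*g)*(-13) = (((2 + 2*0)*(-9 - 1))*(22/3))*(-13) = (((2 + 0)*(-10))*(22/3))*(-13) = ((2*(-10))*(22/3))*(-13) = -20*22/3*(-13) = -440/3*(-13) = 5720/3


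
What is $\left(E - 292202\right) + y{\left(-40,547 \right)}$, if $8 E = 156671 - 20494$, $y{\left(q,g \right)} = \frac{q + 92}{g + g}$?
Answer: $- \frac{1204186925}{4376} \approx -2.7518 \cdot 10^{5}$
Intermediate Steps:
$y{\left(q,g \right)} = \frac{92 + q}{2 g}$
$E = \frac{136177}{8}$ ($E = \frac{156671 - 20494}{8} = \frac{1}{8} \cdot 136177 = \frac{136177}{8} \approx 17022.0$)
$\left(E - 292202\right) + y{\left(-40,547 \right)} = \left(\frac{136177}{8} - 292202\right) + \frac{92 - 40}{2 \cdot 547} = - \frac{2201439}{8} + \frac{1}{2} \cdot \frac{1}{547} \cdot 52 = - \frac{2201439}{8} + \frac{26}{547} = - \frac{1204186925}{4376}$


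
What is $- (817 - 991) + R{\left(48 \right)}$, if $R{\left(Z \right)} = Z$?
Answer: $222$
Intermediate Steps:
$- (817 - 991) + R{\left(48 \right)} = - (817 - 991) + 48 = \left(-1\right) \left(-174\right) + 48 = 174 + 48 = 222$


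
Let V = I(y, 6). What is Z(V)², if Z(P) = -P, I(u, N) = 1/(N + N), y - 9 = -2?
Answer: 1/144 ≈ 0.0069444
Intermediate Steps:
y = 7 (y = 9 - 2 = 7)
I(u, N) = 1/(2*N)
V = 1/12 (V = (½)/6 = (½)*(⅙) = 1/12 ≈ 0.083333)
Z(V)² = (-1*1/12)² = (-1/12)² = 1/144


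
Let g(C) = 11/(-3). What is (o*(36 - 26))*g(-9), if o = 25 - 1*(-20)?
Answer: -1650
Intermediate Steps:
g(C) = -11/3 (g(C) = 11*(-⅓) = -11/3)
o = 45 (o = 25 + 20 = 45)
(o*(36 - 26))*g(-9) = (45*(36 - 26))*(-11/3) = (45*10)*(-11/3) = 450*(-11/3) = -1650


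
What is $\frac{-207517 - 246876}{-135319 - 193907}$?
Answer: $\frac{454393}{329226} \approx 1.3802$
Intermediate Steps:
$\frac{-207517 - 246876}{-135319 - 193907} = - \frac{454393}{-329226} = \left(-454393\right) \left(- \frac{1}{329226}\right) = \frac{454393}{329226}$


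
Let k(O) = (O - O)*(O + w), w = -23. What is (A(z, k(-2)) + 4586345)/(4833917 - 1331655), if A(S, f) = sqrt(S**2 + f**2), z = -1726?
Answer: 4588071/3502262 ≈ 1.3100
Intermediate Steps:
k(O) = 0 (k(O) = (O - O)*(O - 23) = 0*(-23 + O) = 0)
(A(z, k(-2)) + 4586345)/(4833917 - 1331655) = (sqrt((-1726)**2 + 0**2) + 4586345)/(4833917 - 1331655) = (sqrt(2979076 + 0) + 4586345)/3502262 = (sqrt(2979076) + 4586345)*(1/3502262) = (1726 + 4586345)*(1/3502262) = 4588071*(1/3502262) = 4588071/3502262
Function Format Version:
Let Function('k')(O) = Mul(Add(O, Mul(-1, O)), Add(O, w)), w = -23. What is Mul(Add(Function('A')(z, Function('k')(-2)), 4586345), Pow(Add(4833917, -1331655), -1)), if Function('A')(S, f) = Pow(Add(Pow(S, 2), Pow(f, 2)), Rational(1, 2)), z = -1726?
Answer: Rational(4588071, 3502262) ≈ 1.3100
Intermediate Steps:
Function('k')(O) = 0 (Function('k')(O) = Mul(Add(O, Mul(-1, O)), Add(O, -23)) = Mul(0, Add(-23, O)) = 0)
Mul(Add(Function('A')(z, Function('k')(-2)), 4586345), Pow(Add(4833917, -1331655), -1)) = Mul(Add(Pow(Add(Pow(-1726, 2), Pow(0, 2)), Rational(1, 2)), 4586345), Pow(Add(4833917, -1331655), -1)) = Mul(Add(Pow(Add(2979076, 0), Rational(1, 2)), 4586345), Pow(3502262, -1)) = Mul(Add(Pow(2979076, Rational(1, 2)), 4586345), Rational(1, 3502262)) = Mul(Add(1726, 4586345), Rational(1, 3502262)) = Mul(4588071, Rational(1, 3502262)) = Rational(4588071, 3502262)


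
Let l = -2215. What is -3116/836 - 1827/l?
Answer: -70718/24365 ≈ -2.9024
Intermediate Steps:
-3116/836 - 1827/l = -3116/836 - 1827/(-2215) = -3116*1/836 - 1827*(-1/2215) = -41/11 + 1827/2215 = -70718/24365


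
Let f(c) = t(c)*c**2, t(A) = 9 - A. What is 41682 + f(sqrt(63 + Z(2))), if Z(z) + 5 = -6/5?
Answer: 210966/5 - 568*sqrt(355)/25 ≈ 41765.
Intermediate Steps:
Z(z) = -31/5 (Z(z) = -5 - 6/5 = -31/5)
f(c) = c**2*(9 - c) (f(c) = (9 - c)*c**2 = c**2*(9 - c))
41682 + f(sqrt(63 + Z(2))) = 41682 + (sqrt(63 - 31/5))**2*(9 - sqrt(63 - 31/5)) = 41682 + (sqrt(284/5))**2*(9 - sqrt(284/5)) = 41682 + (2*sqrt(355)/5)**2*(9 - 2*sqrt(355)/5) = 41682 + 284*(9 - 2*sqrt(355)/5)/5 = 41682 + (2556/5 - 568*sqrt(355)/25) = 210966/5 - 568*sqrt(355)/25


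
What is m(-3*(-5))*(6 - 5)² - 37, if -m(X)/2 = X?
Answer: -67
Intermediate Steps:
m(X) = -2*X
m(-3*(-5))*(6 - 5)² - 37 = (-(-6)*(-5))*(6 - 5)² - 37 = -2*15*1² - 37 = -30*1 - 37 = -30 - 37 = -67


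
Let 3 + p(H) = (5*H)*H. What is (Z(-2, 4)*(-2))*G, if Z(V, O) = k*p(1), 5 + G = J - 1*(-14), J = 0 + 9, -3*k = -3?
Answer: -72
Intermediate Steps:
k = 1 (k = -⅓*(-3) = 1)
p(H) = -3 + 5*H² (p(H) = -3 + (5*H)*H = -3 + 5*H²)
J = 9
G = 18 (G = -5 + (9 - 1*(-14)) = -5 + (9 + 14) = -5 + 23 = 18)
Z(V, O) = 2 (Z(V, O) = 1*(-3 + 5*1²) = 1*(-3 + 5*1) = 1*(-3 + 5) = 1*2 = 2)
(Z(-2, 4)*(-2))*G = (2*(-2))*18 = -4*18 = -72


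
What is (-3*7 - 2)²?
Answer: 529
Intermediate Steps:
(-3*7 - 2)² = (-21 - 2)² = (-23)² = 529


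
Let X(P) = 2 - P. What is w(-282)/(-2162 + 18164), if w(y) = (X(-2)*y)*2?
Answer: -376/2667 ≈ -0.14098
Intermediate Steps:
w(y) = 8*y (w(y) = ((2 - 1*(-2))*y)*2 = ((2 + 2)*y)*2 = (4*y)*2 = 8*y)
w(-282)/(-2162 + 18164) = (8*(-282))/(-2162 + 18164) = -2256/16002 = -2256*1/16002 = -376/2667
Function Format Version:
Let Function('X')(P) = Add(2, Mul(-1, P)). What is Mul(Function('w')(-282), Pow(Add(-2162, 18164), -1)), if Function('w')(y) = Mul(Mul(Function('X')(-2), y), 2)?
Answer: Rational(-376, 2667) ≈ -0.14098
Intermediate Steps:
Function('w')(y) = Mul(8, y) (Function('w')(y) = Mul(Mul(Add(2, Mul(-1, -2)), y), 2) = Mul(Mul(Add(2, 2), y), 2) = Mul(Mul(4, y), 2) = Mul(8, y))
Mul(Function('w')(-282), Pow(Add(-2162, 18164), -1)) = Mul(Mul(8, -282), Pow(Add(-2162, 18164), -1)) = Mul(-2256, Pow(16002, -1)) = Mul(-2256, Rational(1, 16002)) = Rational(-376, 2667)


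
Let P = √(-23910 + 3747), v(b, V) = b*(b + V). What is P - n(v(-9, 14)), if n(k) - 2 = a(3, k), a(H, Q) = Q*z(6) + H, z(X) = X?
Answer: 265 + I*√20163 ≈ 265.0 + 142.0*I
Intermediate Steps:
v(b, V) = b*(V + b)
a(H, Q) = H + 6*Q (a(H, Q) = Q*6 + H = 6*Q + H = H + 6*Q)
n(k) = 5 + 6*k (n(k) = 2 + (3 + 6*k) = 5 + 6*k)
P = I*√20163 (P = √(-20163) = I*√20163 ≈ 142.0*I)
P - n(v(-9, 14)) = I*√20163 - (5 + 6*(-9*(14 - 9))) = I*√20163 - (5 + 6*(-9*5)) = I*√20163 - (5 + 6*(-45)) = I*√20163 - (5 - 270) = I*√20163 - 1*(-265) = I*√20163 + 265 = 265 + I*√20163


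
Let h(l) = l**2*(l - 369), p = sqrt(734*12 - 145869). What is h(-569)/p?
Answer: 303687818*I*sqrt(15229)/45687 ≈ 8.203e+5*I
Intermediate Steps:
p = 3*I*sqrt(15229) (p = sqrt(8808 - 145869) = sqrt(-137061) = 3*I*sqrt(15229) ≈ 370.22*I)
h(l) = l**2*(-369 + l)
h(-569)/p = ((-569)**2*(-369 - 569))/((3*I*sqrt(15229))) = (323761*(-938))*(-I*sqrt(15229)/45687) = -(-303687818)*I*sqrt(15229)/45687 = 303687818*I*sqrt(15229)/45687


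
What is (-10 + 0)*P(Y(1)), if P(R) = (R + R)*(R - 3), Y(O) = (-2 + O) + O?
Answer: 0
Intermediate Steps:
Y(O) = -2 + 2*O
P(R) = 2*R*(-3 + R) (P(R) = (2*R)*(-3 + R) = 2*R*(-3 + R))
(-10 + 0)*P(Y(1)) = (-10 + 0)*(2*(-2 + 2*1)*(-3 + (-2 + 2*1))) = -20*(-2 + 2)*(-3 + (-2 + 2)) = -20*0*(-3 + 0) = -20*0*(-3) = -10*0 = 0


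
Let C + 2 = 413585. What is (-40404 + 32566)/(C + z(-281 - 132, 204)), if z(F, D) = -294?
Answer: -7838/413289 ≈ -0.018965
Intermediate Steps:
C = 413583 (C = -2 + 413585 = 413583)
(-40404 + 32566)/(C + z(-281 - 132, 204)) = (-40404 + 32566)/(413583 - 294) = -7838/413289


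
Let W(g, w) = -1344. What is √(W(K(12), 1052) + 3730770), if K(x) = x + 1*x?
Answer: √3729426 ≈ 1931.2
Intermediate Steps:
K(x) = 2*x (K(x) = x + x = 2*x)
√(W(K(12), 1052) + 3730770) = √(-1344 + 3730770) = √3729426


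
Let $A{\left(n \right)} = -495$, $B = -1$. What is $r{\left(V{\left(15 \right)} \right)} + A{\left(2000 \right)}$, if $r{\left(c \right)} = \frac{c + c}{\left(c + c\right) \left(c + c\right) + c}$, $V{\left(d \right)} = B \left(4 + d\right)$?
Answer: $- \frac{37127}{75} \approx -495.03$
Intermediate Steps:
$V{\left(d \right)} = -4 - d$ ($V{\left(d \right)} = - (4 + d) = -4 - d$)
$r{\left(c \right)} = \frac{2 c}{c + 4 c^{2}}$ ($r{\left(c \right)} = \frac{2 c}{2 c 2 c + c} = \frac{2 c}{4 c^{2} + c} = \frac{2 c}{c + 4 c^{2}}$)
$r{\left(V{\left(15 \right)} \right)} + A{\left(2000 \right)} = \frac{2}{1 + 4 \left(-4 - 15\right)} - 495 = \frac{2}{1 + 4 \left(-19\right)} - 495 = \frac{2}{1 - 76} - 495 = \frac{2}{-75} - 495 = 2 \left(- \frac{1}{75}\right) - 495 = - \frac{2}{75} - 495 = - \frac{37127}{75}$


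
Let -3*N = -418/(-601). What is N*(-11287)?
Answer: 4717966/1803 ≈ 2616.7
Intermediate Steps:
N = -418/1803 (N = -(-418)/(3*(-601)) = -(-418)*(-1)/(3*601) = -⅓*418/601 = -418/1803 ≈ -0.23184)
N*(-11287) = -418/1803*(-11287) = 4717966/1803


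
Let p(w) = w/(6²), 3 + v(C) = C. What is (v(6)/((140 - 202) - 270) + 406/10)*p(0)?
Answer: 0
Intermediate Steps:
v(C) = -3 + C
p(w) = w/36
(v(6)/((140 - 202) - 270) + 406/10)*p(0) = ((-3 + 6)/((140 - 202) - 270) + 406/10)*((1/36)*0) = (3/(-62 - 270) + 406*(⅒))*0 = (3/(-332) + 203/5)*0 = (3*(-1/332) + 203/5)*0 = (-3/332 + 203/5)*0 = (67381/1660)*0 = 0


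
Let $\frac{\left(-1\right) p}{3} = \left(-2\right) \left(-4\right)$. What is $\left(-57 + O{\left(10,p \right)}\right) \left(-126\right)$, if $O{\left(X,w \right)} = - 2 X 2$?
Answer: $12222$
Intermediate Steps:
$p = -24$ ($p = - 3 \left(\left(-2\right) \left(-4\right)\right) = \left(-3\right) 8 = -24$)
$O{\left(X,w \right)} = - 4 X$
$\left(-57 + O{\left(10,p \right)}\right) \left(-126\right) = \left(-57 - 40\right) \left(-126\right) = \left(-97\right) \left(-126\right) = 12222$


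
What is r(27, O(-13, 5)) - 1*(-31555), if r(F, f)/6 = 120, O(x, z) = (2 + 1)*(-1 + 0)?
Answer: 32275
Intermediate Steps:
O(x, z) = -3 (O(x, z) = 3*(-1) = -3)
r(F, f) = 720 (r(F, f) = 6*120 = 720)
r(27, O(-13, 5)) - 1*(-31555) = 720 - 1*(-31555) = 720 + 31555 = 32275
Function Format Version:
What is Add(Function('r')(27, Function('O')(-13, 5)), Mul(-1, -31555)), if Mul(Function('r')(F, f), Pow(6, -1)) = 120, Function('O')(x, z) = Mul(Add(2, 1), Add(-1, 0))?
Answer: 32275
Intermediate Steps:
Function('O')(x, z) = -3 (Function('O')(x, z) = Mul(3, -1) = -3)
Function('r')(F, f) = 720 (Function('r')(F, f) = Mul(6, 120) = 720)
Add(Function('r')(27, Function('O')(-13, 5)), Mul(-1, -31555)) = Add(720, Mul(-1, -31555)) = Add(720, 31555) = 32275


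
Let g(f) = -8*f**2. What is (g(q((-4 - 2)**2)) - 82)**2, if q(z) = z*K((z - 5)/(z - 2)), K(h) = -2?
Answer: 1726734916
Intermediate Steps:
q(z) = -2*z (q(z) = z*(-2) = -2*z)
(g(q((-4 - 2)**2)) - 82)**2 = (-8*4*(-4 - 2)**4 - 82)**2 = (-8*(-2*(-6)**2)**2 - 82)**2 = (-8*(-2*36)**2 - 82)**2 = (-8*(-72)**2 - 82)**2 = (-8*5184 - 82)**2 = (-41472 - 82)**2 = (-41554)**2 = 1726734916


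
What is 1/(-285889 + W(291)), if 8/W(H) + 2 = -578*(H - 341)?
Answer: -14449/4130810157 ≈ -3.4979e-6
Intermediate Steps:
W(H) = 8/(197096 - 578*H) (W(H) = 8/(-2 - 578*(H - 341)) = 8/(-2 - 578*(-341 + H)) = 8/(-2 + (197098 - 578*H)) = 8/(197096 - 578*H))
1/(-285889 + W(291)) = 1/(-285889 - 4/(-98548 + 289*291)) = 1/(-285889 - 4/(-98548 + 84099)) = 1/(-285889 - 4/(-14449)) = 1/(-285889 - 4*(-1/14449)) = 1/(-285889 + 4/14449) = 1/(-4130810157/14449) = -14449/4130810157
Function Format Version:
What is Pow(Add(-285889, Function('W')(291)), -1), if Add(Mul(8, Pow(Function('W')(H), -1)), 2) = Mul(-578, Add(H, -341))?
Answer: Rational(-14449, 4130810157) ≈ -3.4979e-6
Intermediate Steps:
Function('W')(H) = Mul(8, Pow(Add(197096, Mul(-578, H)), -1)) (Function('W')(H) = Mul(8, Pow(Add(-2, Mul(-578, Add(H, -341))), -1)) = Mul(8, Pow(Add(-2, Mul(-578, Add(-341, H))), -1)) = Mul(8, Pow(Add(-2, Add(197098, Mul(-578, H))), -1)) = Mul(8, Pow(Add(197096, Mul(-578, H)), -1)))
Pow(Add(-285889, Function('W')(291)), -1) = Pow(Add(-285889, Mul(-4, Pow(Add(-98548, Mul(289, 291)), -1))), -1) = Pow(Add(-285889, Mul(-4, Pow(Add(-98548, 84099), -1))), -1) = Pow(Add(-285889, Mul(-4, Pow(-14449, -1))), -1) = Pow(Add(-285889, Mul(-4, Rational(-1, 14449))), -1) = Pow(Add(-285889, Rational(4, 14449)), -1) = Pow(Rational(-4130810157, 14449), -1) = Rational(-14449, 4130810157)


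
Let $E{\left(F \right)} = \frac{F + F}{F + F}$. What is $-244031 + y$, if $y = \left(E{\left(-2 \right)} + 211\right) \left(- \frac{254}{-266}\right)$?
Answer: $- \frac{32429199}{133} \approx -2.4383 \cdot 10^{5}$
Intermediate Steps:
$E{\left(F \right)} = 1$ ($E{\left(F \right)} = \frac{2 F}{2 F} = 2 F \frac{1}{2 F} = 1$)
$y = \frac{26924}{133}$ ($y = \left(1 + 211\right) \left(- \frac{254}{-266}\right) = 212 \left(\left(-254\right) \left(- \frac{1}{266}\right)\right) = 212 \cdot \frac{127}{133} = \frac{26924}{133} \approx 202.44$)
$-244031 + y = -244031 + \frac{26924}{133} = - \frac{32429199}{133}$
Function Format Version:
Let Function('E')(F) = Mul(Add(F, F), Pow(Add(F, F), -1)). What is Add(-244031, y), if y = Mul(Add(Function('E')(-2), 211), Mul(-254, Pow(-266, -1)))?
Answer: Rational(-32429199, 133) ≈ -2.4383e+5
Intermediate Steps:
Function('E')(F) = 1 (Function('E')(F) = Mul(Mul(2, F), Pow(Mul(2, F), -1)) = Mul(Mul(2, F), Mul(Rational(1, 2), Pow(F, -1))) = 1)
y = Rational(26924, 133) (y = Mul(Add(1, 211), Mul(-254, Pow(-266, -1))) = Mul(212, Mul(-254, Rational(-1, 266))) = Mul(212, Rational(127, 133)) = Rational(26924, 133) ≈ 202.44)
Add(-244031, y) = Add(-244031, Rational(26924, 133)) = Rational(-32429199, 133)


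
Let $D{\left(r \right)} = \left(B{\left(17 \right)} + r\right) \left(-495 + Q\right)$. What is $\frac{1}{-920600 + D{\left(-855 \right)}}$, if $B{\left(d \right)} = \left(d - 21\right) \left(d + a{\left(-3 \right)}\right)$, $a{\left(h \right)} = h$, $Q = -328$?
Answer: $- \frac{1}{170847} \approx -5.8532 \cdot 10^{-6}$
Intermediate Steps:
$B{\left(d \right)} = \left(-21 + d\right) \left(-3 + d\right)$ ($B{\left(d \right)} = \left(d - 21\right) \left(d - 3\right) = \left(-21 + d\right) \left(-3 + d\right)$)
$D{\left(r \right)} = 46088 - 823 r$ ($D{\left(r \right)} = \left(\left(63 + 17^{2} - 408\right) + r\right) \left(-495 - 328\right) = \left(\left(63 + 289 - 408\right) + r\right) \left(-823\right) = \left(-56 + r\right) \left(-823\right) = 46088 - 823 r$)
$\frac{1}{-920600 + D{\left(-855 \right)}} = \frac{1}{-920600 + \left(46088 - -703665\right)} = \frac{1}{-920600 + \left(46088 + 703665\right)} = \frac{1}{-920600 + 749753} = \frac{1}{-170847} = - \frac{1}{170847}$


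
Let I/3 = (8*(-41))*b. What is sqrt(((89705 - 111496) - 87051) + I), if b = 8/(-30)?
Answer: 3*I*sqrt(301610)/5 ≈ 329.51*I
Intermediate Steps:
b = -4/15 (b = 8*(-1/30) = -4/15 ≈ -0.26667)
I = 1312/5 (I = 3*((8*(-41))*(-4/15)) = 3*(-328*(-4/15)) = 3*(1312/15) = 1312/5 ≈ 262.40)
sqrt(((89705 - 111496) - 87051) + I) = sqrt(((89705 - 111496) - 87051) + 1312/5) = sqrt((-21791 - 87051) + 1312/5) = sqrt(-108842 + 1312/5) = sqrt(-542898/5) = 3*I*sqrt(301610)/5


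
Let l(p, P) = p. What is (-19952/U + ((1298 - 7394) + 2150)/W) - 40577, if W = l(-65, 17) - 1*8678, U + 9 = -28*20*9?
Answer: -1791012662149/44143407 ≈ -40573.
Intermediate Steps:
U = -5049 (U = -9 - 28*20*9 = -9 - 560*9 = -9 - 5040 = -5049)
W = -8743 (W = -65 - 1*8678 = -65 - 8678 = -8743)
(-19952/U + ((1298 - 7394) + 2150)/W) - 40577 = (-19952/(-5049) + ((1298 - 7394) + 2150)/(-8743)) - 40577 = (-19952*(-1/5049) + (-6096 + 2150)*(-1/8743)) - 40577 = (19952/5049 - 3946*(-1/8743)) - 40577 = (19952/5049 + 3946/8743) - 40577 = 194363690/44143407 - 40577 = -1791012662149/44143407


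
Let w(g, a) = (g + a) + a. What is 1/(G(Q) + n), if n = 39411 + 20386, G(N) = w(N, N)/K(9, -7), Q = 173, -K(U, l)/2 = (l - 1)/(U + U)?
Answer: 8/483047 ≈ 1.6562e-5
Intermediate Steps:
K(U, l) = -(-1 + l)/U (K(U, l) = -2*(l - 1)/(U + U) = -2*(-1 + l)/(2*U) = -2*(-1 + l)*1/(2*U) = -(-1 + l)/U)
w(g, a) = g + 2*a (w(g, a) = (a + g) + a = g + 2*a)
G(N) = 27*N/8 (G(N) = (N + 2*N)/(((1 - 1*(-7))/9)) = (3*N)/(((1 + 7)/9)) = (3*N)/(((⅑)*8)) = (3*N)/(8/9) = (3*N)*(9/8) = 27*N/8)
n = 59797
1/(G(Q) + n) = 1/((27/8)*173 + 59797) = 1/(4671/8 + 59797) = 1/(483047/8) = 8/483047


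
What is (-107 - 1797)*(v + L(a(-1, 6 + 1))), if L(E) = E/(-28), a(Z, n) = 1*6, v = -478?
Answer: 910520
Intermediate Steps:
a(Z, n) = 6
L(E) = -E/28 (L(E) = E*(-1/28) = -E/28)
(-107 - 1797)*(v + L(a(-1, 6 + 1))) = (-107 - 1797)*(-478 - 1/28*6) = -1904*(-478 - 3/14) = -1904*(-6695/14) = 910520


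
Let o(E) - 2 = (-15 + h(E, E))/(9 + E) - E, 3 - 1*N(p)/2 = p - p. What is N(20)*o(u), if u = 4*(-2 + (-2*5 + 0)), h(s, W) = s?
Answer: 4026/13 ≈ 309.69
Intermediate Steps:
N(p) = 6 (N(p) = 6 - 2*(p - p) = 6 - 2*0 = 6 + 0 = 6)
u = -48 (u = 4*(-2 + (-10 + 0)) = 4*(-2 - 10) = 4*(-12) = -48)
o(E) = 2 - E + (-15 + E)/(9 + E) (o(E) = 2 + ((-15 + E)/(9 + E) - E) = 2 + (-E + (-15 + E)/(9 + E)) = 2 - E + (-15 + E)/(9 + E))
N(20)*o(u) = 6*((3 - 1*(-48)² - 6*(-48))/(9 - 48)) = 6*((3 - 1*2304 + 288)/(-39)) = 6*(-(3 - 2304 + 288)/39) = 6*(-1/39*(-2013)) = 6*(671/13) = 4026/13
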